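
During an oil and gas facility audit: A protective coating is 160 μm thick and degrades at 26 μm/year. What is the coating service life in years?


Service life = thickness / degradation rate
Life = 160 / 26 = 6.2 years

6.2 years


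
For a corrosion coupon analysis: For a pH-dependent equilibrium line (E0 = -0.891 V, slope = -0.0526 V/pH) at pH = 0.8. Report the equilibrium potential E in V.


Apply the Pourbaix line equation: E = E0 + slope*pH
E = -0.891 + (-0.0526)*0.8 = -0.891 + (-0.04208) = -0.93308 V
Rounded to 3 decimal places: E = -0.933 V

-0.933 V


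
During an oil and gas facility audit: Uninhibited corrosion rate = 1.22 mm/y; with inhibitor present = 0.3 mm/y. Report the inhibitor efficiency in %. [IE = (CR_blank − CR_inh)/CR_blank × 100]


Apply the inhibitor-efficiency definition: IE = (CR_blank − CR_inh)/CR_blank × 100
IE = (1.22 − 0.3) / 1.22 × 100
IE = 0.92 / 1.22 × 100 = 75.4 %

75.4 %


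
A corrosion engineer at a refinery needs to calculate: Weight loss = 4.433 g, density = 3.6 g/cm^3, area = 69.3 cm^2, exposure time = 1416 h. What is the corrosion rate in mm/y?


Apply the mm/y weight-loss relation: CR = 87600 * W / (D * A * T)
Numerator: 87600 * 4.433 = 388330.8
Denominator: 3.6 * 69.3 * 1416 = 353263.68
CR = 388330.8 / 353263.68 = 1.0993 mm/y

1.0993 mm/y


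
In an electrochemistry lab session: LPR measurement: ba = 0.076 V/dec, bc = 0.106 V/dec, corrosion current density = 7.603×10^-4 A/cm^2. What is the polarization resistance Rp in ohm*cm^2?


Apply the Stern-Geary equation: Rp = ba*bc / (2.303*icorr*(ba+bc))
ba*bc = 0.076*0.106 = 0.008056
ba+bc = 0.182; 2.303*icorr*(ba+bc) = 2.303*7.603×10^-4*0.182 = 3.186767×10^-4
Rp = 0.008056 / 3.186767×10^-4 = 25.28 ohm*cm^2

25.28 ohm*cm^2


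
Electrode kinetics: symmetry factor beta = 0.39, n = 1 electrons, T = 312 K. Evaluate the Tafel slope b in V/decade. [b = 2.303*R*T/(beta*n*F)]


Apply the Tafel slope relation: b = 2.303*R*T/(beta*n*F)
Numerator: 2.303 * 8.314 * 312 = 5973.91
Denominator: 0.39 * 1 * 96485 = 37629.15
b = 5973.91 / 37629.15 = 0.159 V/decade

0.159 V/decade


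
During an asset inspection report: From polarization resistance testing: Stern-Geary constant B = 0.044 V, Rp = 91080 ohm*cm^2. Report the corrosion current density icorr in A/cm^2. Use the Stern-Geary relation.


Apply the Stern-Geary relation: icorr = B / Rp
icorr = 0.044 / 91080 = 4.831×10^-7 A/cm^2

4.831×10^-7 A/cm^2


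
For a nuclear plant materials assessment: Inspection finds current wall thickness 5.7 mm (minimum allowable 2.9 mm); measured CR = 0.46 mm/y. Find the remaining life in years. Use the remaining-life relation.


Apply the remaining-life relation: RL = (t_current − t_min) / CR
RL = (5.7 − 2.9) / 0.46 = 2.8 / 0.46 = 6.1 years

6.1 years


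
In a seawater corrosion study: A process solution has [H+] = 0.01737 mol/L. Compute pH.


pH = −log10[H+]
pH = −log10(0.01737) = 1.76

1.76


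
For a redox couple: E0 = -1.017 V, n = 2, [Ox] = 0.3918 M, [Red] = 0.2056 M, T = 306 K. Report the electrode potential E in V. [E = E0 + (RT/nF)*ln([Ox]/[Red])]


Apply the Nernst equation: E = E0 + (RT/nF)*ln([Ox]/[Red])
Step 1: RT/nF = 8.314*306/(2*96485) = 0.01318383 V
Step 2: [Ox]/[Red] = 0.3918/0.2056 = 1.905642
Step 3: ln(1.905642) = 0.644819
Step 4: correction = 0.01318383 * 0.644819 = 0.0085 V
E = -1.017 + 0.0085 = -1.0085 V

-1.0085 V


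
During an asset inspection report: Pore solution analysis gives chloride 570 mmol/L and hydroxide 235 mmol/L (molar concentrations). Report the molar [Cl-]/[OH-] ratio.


Threshold parameter = [Cl-] / [OH-] (molar basis; both in mmol/L, so units cancel)
Ratio = 570 / 235 = 2.43

2.43


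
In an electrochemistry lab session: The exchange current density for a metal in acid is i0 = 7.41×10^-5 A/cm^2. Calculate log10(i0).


i0 = 7.41×10^-5 A/cm^2
log10(i0) = -4.13

-4.13


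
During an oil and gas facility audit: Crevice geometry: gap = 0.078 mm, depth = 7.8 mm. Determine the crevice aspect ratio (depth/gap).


Aspect ratio = depth / gap
Ratio = 7.8 / 0.078 = 100.0

100.0


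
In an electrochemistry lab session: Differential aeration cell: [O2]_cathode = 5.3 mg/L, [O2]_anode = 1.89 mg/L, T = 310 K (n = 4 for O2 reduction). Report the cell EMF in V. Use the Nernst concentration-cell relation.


Apply the Nernst concentration-cell relation: E = (RT/nF)*ln(C_cathode/C_anode)
RT/nF = 8.314*310/(4*96485) = 0.00667808 V
ln(5.3/1.89) = 1.03113
E = 0.00667808 * 1.03113 = 0.00689 V

0.00689 V


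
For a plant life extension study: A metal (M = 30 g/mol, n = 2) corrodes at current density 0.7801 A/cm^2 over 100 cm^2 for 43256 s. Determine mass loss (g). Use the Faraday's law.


Apply Faraday's law: m = i*A*t*M / (n*F)
Total charge passed Q = i*A*t = 0.7801*100*43256 = 3374400.56 C
m = Q*M/(n*F) = 3374400.56*30/(2*96485) = 524.5998 g

524.5998 g


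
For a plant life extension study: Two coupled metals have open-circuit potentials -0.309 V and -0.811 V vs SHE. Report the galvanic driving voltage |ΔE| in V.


Driving voltage is the absolute potential difference.
|ΔE| = |-0.309 − (-0.811)| = 0.502 V

0.502 V


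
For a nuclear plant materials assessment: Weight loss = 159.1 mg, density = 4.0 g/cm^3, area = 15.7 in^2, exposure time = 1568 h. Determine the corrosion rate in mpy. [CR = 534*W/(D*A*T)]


Apply the mpy weight-loss relation: CR = 534 * W / (D * A * T)
Numerator: 534 * 159.1 = 84959.4
Denominator: 4.0 * 15.7 * 1568 = 98470.4
CR = 84959.4 / 98470.4 = 0.8628 mpy

0.8628 mpy


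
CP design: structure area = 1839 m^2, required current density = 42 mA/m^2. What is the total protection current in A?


I = area * current density, then convert mA → A (÷1000)
I = 1839 * 42 / 1000 = 77.24 A

77.24 A


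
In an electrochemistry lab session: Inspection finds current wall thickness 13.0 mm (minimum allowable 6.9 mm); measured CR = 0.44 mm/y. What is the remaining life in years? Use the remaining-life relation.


Apply the remaining-life relation: RL = (t_current − t_min) / CR
RL = (13.0 − 6.9) / 0.44 = 6.1 / 0.44 = 13.9 years

13.9 years


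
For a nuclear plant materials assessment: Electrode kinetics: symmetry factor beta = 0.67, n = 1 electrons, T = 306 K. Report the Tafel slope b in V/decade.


Apply the Tafel slope relation: b = 2.303*R*T/(beta*n*F)
Numerator: 2.303 * 8.314 * 306 = 5859.03
Denominator: 0.67 * 1 * 96485 = 64644.95
b = 5859.03 / 64644.95 = 0.0906 V/decade

0.0906 V/decade


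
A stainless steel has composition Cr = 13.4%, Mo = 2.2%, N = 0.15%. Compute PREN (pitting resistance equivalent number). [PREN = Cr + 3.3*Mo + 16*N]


Apply the PREN formula: PREN = Cr + 3.3*Mo + 16*N
PREN = 13.4 + 3.3*2.2 + 16*0.15
PREN = 13.4 + 7.26 + 2.4 = 23.06

23.06


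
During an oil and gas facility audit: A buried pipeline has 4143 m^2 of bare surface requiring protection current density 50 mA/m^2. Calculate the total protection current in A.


I = area * current density, then convert mA → A (÷1000)
I = 4143 * 50 / 1000 = 207.15 A

207.15 A


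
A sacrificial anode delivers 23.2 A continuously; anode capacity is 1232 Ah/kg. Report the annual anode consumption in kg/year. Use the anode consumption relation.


Annual consumption = current * hours per year / capacity
Rate = 23.2 * 8760 / 1232 = 165.0 kg/year

165.0 kg/year


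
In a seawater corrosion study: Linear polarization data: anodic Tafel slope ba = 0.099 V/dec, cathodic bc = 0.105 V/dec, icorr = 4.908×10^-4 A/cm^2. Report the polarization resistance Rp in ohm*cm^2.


Apply the Stern-Geary equation: Rp = ba*bc / (2.303*icorr*(ba+bc))
ba*bc = 0.099*0.105 = 0.010395
ba+bc = 0.204; 2.303*icorr*(ba+bc) = 2.303*4.908×10^-4*0.204 = 2.3058373×10^-4
Rp = 0.010395 / 2.3058373×10^-4 = 45.08 ohm*cm^2

45.08 ohm*cm^2


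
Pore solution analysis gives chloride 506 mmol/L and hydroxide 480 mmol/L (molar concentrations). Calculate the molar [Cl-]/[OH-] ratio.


Threshold parameter = [Cl-] / [OH-] (molar basis; both in mmol/L, so units cancel)
Ratio = 506 / 480 = 1.05

1.05


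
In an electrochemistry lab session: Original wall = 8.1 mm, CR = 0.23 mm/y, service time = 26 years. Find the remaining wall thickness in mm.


Remaining wall = original − CR × time
t = 8.1 − 0.23*26 = 8.1 − 5.98 = 2.12 mm

2.12 mm


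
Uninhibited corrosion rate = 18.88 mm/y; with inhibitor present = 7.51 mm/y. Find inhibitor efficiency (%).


Apply the inhibitor-efficiency definition: IE = (CR_blank − CR_inh)/CR_blank × 100
IE = (18.88 − 7.51) / 18.88 × 100
IE = 11.37 / 18.88 × 100 = 60.2 %

60.2 %


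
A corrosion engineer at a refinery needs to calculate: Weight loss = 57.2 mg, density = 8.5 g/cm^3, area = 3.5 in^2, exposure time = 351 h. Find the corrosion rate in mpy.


Apply the mpy weight-loss relation: CR = 534 * W / (D * A * T)
Numerator: 534 * 57.2 = 30544.8
Denominator: 8.5 * 3.5 * 351 = 10442.25
CR = 30544.8 / 10442.25 = 2.9251 mpy

2.9251 mpy


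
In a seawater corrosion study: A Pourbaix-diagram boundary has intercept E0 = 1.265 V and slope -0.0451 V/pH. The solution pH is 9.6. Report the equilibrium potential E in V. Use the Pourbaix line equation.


Apply the Pourbaix line equation: E = E0 + slope*pH
E = 1.265 + (-0.0451)*9.6 = 1.265 + (-0.43296) = 0.83204 V
Rounded to 4 decimal places: E = 0.8320 V

0.8320 V


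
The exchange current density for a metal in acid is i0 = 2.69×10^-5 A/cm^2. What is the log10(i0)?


i0 = 2.69×10^-5 A/cm^2
log10(i0) = -4.57

-4.57


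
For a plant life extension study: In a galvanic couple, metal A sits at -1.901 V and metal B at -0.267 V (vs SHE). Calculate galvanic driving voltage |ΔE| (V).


Driving voltage is the absolute potential difference.
|ΔE| = |-1.901 − (-0.267)| = 1.634 V

1.634 V


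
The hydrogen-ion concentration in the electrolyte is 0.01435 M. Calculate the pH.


pH = −log10[H+]
pH = −log10(0.01435) = 1.84

1.84


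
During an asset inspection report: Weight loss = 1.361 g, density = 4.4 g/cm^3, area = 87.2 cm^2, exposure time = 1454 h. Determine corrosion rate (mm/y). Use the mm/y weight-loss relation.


Apply the mm/y weight-loss relation: CR = 87600 * W / (D * A * T)
Numerator: 87600 * 1.361 = 119223.6
Denominator: 4.4 * 87.2 * 1454 = 557870.72
CR = 119223.6 / 557870.72 = 0.2137 mm/y

0.2137 mm/y


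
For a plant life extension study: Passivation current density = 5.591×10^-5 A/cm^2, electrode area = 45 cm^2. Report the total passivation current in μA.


I = i_pass * A, then convert A → μA (×10^6)
I = 5.591×10^-5 * 45 * 10^6 = 2515.95 μA

2515.95 μA


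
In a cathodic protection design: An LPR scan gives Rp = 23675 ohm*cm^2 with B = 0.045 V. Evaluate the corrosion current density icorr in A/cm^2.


Apply the Stern-Geary relation: icorr = B / Rp
icorr = 0.045 / 23675 = 1.901×10^-6 A/cm^2

1.901×10^-6 A/cm^2


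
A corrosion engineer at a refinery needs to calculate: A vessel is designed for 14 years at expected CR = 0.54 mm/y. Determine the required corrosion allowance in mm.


Corrosion allowance = CR × design life
CA = 0.54 * 14 = 7.56 mm

7.56 mm


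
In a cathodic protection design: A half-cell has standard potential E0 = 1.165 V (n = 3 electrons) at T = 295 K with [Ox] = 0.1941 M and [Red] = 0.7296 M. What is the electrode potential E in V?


Apply the Nernst equation: E = E0 + (RT/nF)*ln([Ox]/[Red])
Step 1: RT/nF = 8.314*295/(3*96485) = 0.00847327 V
Step 2: [Ox]/[Red] = 0.1941/0.7296 = 0.266036
Step 3: ln(0.266036) = -1.324124
Step 4: correction = 0.00847327 * -1.324124 = -0.011 V
E = 1.165 + -0.011 = 1.154 V

1.154 V


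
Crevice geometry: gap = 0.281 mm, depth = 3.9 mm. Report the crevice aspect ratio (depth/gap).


Aspect ratio = depth / gap
Ratio = 3.9 / 0.281 = 13.9

13.9


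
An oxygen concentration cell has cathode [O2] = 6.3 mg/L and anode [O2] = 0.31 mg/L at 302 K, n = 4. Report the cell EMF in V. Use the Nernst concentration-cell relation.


Apply the Nernst concentration-cell relation: E = (RT/nF)*ln(C_cathode/C_anode)
RT/nF = 8.314*302/(4*96485) = 0.00650575 V
ln(6.3/0.31) = 3.01173
E = 0.00650575 * 3.01173 = 0.01959 V

0.01959 V


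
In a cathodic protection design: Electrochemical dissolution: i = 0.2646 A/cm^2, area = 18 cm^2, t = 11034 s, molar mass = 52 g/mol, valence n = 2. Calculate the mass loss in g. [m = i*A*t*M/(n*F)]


Apply Faraday's law: m = i*A*t*M / (n*F)
Total charge passed Q = i*A*t = 0.2646*18*11034 = 52552.7352 C
m = Q*M/(n*F) = 52552.7352*52/(2*96485) = 14.16149 g

14.16149 g


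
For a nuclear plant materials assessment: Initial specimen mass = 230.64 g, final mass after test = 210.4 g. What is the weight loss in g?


Weight loss = initial − final
WL = 230.64 − 210.4 = 20.24 g

20.24 g


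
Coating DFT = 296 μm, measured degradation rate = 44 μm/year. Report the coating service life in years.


Service life = thickness / degradation rate
Life = 296 / 44 = 6.7 years

6.7 years


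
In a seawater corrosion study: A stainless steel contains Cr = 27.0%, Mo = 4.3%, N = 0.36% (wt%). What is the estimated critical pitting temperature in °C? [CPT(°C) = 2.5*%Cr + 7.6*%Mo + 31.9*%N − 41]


Apply the ASTM G48 empirical CPT estimate: CPT(°C) = 2.5*%Cr + 7.6*%Mo + 31.9*%N − 41
2.5*27.0 = 67.5; 7.6*4.3 = 32.68; 31.9*0.36 = 11.484
CPT = 67.5 + 32.68 + 11.484 − 41 = 70.664 °C
Rounded to 0.1 °C: CPT ≈ 70.7 °C

70.7 °C


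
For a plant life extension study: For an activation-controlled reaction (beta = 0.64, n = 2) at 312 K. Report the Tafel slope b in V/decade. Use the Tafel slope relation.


Apply the Tafel slope relation: b = 2.303*R*T/(beta*n*F)
Numerator: 2.303 * 8.314 * 312 = 5973.91
Denominator: 0.64 * 2 * 96485 = 123500.8
b = 5973.91 / 123500.8 = 0.0484 V/decade

0.0484 V/decade


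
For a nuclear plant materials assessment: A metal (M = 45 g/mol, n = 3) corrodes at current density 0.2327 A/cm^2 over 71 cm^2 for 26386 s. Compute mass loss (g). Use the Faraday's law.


Apply Faraday's law: m = i*A*t*M / (n*F)
Total charge passed Q = i*A*t = 0.2327*71*26386 = 435941.5762 C
m = Q*M/(n*F) = 435941.5762*45/(3*96485) = 67.7735 g

67.7735 g


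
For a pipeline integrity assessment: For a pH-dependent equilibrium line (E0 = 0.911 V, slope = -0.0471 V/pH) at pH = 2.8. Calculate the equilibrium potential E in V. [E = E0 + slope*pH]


Apply the Pourbaix line equation: E = E0 + slope*pH
E = 0.911 + (-0.0471)*2.8 = 0.911 + (-0.13188) = 0.77912 V
Rounded to 3 decimal places: E = 0.779 V

0.779 V


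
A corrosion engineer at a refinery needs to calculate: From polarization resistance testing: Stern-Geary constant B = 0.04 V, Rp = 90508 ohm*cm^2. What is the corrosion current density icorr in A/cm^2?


Apply the Stern-Geary relation: icorr = B / Rp
icorr = 0.04 / 90508 = 4.419×10^-7 A/cm^2

4.419×10^-7 A/cm^2


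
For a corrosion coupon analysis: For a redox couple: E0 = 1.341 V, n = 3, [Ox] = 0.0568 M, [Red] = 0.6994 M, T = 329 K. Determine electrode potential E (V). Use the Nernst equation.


Apply the Nernst equation: E = E0 + (RT/nF)*ln([Ox]/[Red])
Step 1: RT/nF = 8.314*329/(3*96485) = 0.00944985 V
Step 2: [Ox]/[Red] = 0.0568/0.6994 = 0.081212
Step 3: ln(0.081212) = -2.510692
Step 4: correction = 0.00944985 * -2.510692 = -0.024 V
E = 1.341 + -0.024 = 1.317 V

1.317 V


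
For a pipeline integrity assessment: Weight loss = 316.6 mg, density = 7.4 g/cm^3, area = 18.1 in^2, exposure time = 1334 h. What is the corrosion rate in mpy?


Apply the mpy weight-loss relation: CR = 534 * W / (D * A * T)
Numerator: 534 * 316.6 = 169064.4
Denominator: 7.4 * 18.1 * 1334 = 178675.96
CR = 169064.4 / 178675.96 = 0.946 mpy

0.946 mpy


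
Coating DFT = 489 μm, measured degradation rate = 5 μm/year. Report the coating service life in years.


Service life = thickness / degradation rate
Life = 489 / 5 = 97.8 years

97.8 years


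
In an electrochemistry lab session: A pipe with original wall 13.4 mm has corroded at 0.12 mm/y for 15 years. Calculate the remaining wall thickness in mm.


Remaining wall = original − CR × time
t = 13.4 − 0.12*15 = 13.4 − 1.8 = 11.6 mm

11.6 mm


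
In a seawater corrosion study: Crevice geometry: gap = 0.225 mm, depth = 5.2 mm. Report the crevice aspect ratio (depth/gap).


Aspect ratio = depth / gap
Ratio = 5.2 / 0.225 = 23.1

23.1


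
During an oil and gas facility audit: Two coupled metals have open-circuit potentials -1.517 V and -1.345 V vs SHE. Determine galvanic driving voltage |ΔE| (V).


Driving voltage is the absolute potential difference.
|ΔE| = |-1.517 − (-1.345)| = 0.172 V

0.172 V


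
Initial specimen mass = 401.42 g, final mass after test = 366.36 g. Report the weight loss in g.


Weight loss = initial − final
WL = 401.42 − 366.36 = 35.06 g

35.06 g


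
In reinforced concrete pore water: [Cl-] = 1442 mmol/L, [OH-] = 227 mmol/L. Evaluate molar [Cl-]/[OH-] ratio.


Threshold parameter = [Cl-] / [OH-] (molar basis; both in mmol/L, so units cancel)
Ratio = 1442 / 227 = 6.35

6.35


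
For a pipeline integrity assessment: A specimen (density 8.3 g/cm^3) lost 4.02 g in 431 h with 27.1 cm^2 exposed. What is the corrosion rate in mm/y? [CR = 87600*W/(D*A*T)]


Apply the mm/y weight-loss relation: CR = 87600 * W / (D * A * T)
Numerator: 87600 * 4.02 = 352152.0
Denominator: 8.3 * 27.1 * 431 = 96944.83
CR = 352152.0 / 96944.83 = 3.6325 mm/y

3.6325 mm/y


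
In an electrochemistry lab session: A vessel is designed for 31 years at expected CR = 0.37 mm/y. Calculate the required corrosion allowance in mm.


Corrosion allowance = CR × design life
CA = 0.37 * 31 = 11.47 mm

11.47 mm


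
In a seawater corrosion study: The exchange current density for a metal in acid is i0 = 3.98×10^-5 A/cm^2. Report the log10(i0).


i0 = 3.98×10^-5 A/cm^2
log10(i0) = -4.4

-4.4


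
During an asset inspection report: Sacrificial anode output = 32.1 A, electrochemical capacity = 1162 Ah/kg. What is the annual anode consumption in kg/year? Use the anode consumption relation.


Annual consumption = current * hours per year / capacity
Rate = 32.1 * 8760 / 1162 = 242.0 kg/year

242.0 kg/year


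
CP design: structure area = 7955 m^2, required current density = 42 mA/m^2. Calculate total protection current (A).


I = area * current density, then convert mA → A (÷1000)
I = 7955 * 42 / 1000 = 334.11 A

334.11 A


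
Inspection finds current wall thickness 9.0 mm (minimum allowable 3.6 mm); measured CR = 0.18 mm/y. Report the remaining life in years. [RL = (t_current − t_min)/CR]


Apply the remaining-life relation: RL = (t_current − t_min) / CR
RL = (9.0 − 3.6) / 0.18 = 5.4 / 0.18 = 30.0 years

30.0 years


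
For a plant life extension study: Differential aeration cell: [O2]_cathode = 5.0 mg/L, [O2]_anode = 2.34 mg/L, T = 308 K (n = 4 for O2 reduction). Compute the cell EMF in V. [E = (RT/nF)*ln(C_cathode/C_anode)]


Apply the Nernst concentration-cell relation: E = (RT/nF)*ln(C_cathode/C_anode)
RT/nF = 8.314*308/(4*96485) = 0.006635 V
ln(5.0/2.34) = 0.75929
E = 0.006635 * 0.75929 = 0.00504 V

0.00504 V


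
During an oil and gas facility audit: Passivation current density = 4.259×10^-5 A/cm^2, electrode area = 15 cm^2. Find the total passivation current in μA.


I = i_pass * A, then convert A → μA (×10^6)
I = 4.259×10^-5 * 15 * 10^6 = 638.85 μA

638.85 μA


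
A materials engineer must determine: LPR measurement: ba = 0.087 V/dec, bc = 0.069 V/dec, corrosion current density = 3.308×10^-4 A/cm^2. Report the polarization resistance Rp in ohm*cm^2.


Apply the Stern-Geary equation: Rp = ba*bc / (2.303*icorr*(ba+bc))
ba*bc = 0.087*0.069 = 0.006003
ba+bc = 0.156; 2.303*icorr*(ba+bc) = 2.303*3.308×10^-4*0.156 = 1.1884585×10^-4
Rp = 0.006003 / 1.1884585×10^-4 = 50.5 ohm*cm^2

50.5 ohm*cm^2


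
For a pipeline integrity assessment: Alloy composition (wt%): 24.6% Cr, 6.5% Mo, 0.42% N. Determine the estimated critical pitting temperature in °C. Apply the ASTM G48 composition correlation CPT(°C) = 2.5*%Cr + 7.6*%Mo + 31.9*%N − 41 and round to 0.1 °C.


Apply the ASTM G48 empirical CPT estimate: CPT(°C) = 2.5*%Cr + 7.6*%Mo + 31.9*%N − 41
2.5*24.6 = 61.5; 7.6*6.5 = 49.4; 31.9*0.42 = 13.398
CPT = 61.5 + 49.4 + 13.398 − 41 = 83.298 °C
Rounded to 0.1 °C: CPT ≈ 83.3 °C

83.3 °C


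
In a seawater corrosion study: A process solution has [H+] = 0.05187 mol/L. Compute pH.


pH = −log10[H+]
pH = −log10(0.05187) = 1.29

1.29


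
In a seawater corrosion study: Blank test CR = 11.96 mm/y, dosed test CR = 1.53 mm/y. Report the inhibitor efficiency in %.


Apply the inhibitor-efficiency definition: IE = (CR_blank − CR_inh)/CR_blank × 100
IE = (11.96 − 1.53) / 11.96 × 100
IE = 10.43 / 11.96 × 100 = 87.2 %

87.2 %


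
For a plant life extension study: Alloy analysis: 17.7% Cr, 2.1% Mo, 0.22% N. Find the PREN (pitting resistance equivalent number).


Apply the PREN formula: PREN = Cr + 3.3*Mo + 16*N
PREN = 17.7 + 3.3*2.1 + 16*0.22
PREN = 17.7 + 6.93 + 3.52 = 28.15

28.15


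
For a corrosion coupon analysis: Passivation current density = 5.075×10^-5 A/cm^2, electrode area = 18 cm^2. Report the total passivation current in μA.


I = i_pass * A, then convert A → μA (×10^6)
I = 5.075×10^-5 * 18 * 10^6 = 913.5 μA

913.5 μA


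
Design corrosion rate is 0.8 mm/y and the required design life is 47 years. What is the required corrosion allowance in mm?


Corrosion allowance = CR × design life
CA = 0.8 * 47 = 37.6 mm

37.6 mm


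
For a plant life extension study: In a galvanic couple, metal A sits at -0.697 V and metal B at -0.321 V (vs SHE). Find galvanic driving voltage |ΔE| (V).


Driving voltage is the absolute potential difference.
|ΔE| = |-0.697 − (-0.321)| = 0.376 V

0.376 V


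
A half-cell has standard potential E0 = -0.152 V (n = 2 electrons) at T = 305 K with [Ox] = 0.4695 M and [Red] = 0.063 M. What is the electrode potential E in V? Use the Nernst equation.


Apply the Nernst equation: E = E0 + (RT/nF)*ln([Ox]/[Red])
Step 1: RT/nF = 8.314*305/(2*96485) = 0.01314075 V
Step 2: [Ox]/[Red] = 0.4695/0.063 = 7.452381
Step 3: ln(7.452381) = 2.008534
Step 4: correction = 0.01314075 * 2.008534 = 0.026 V
E = -0.152 + 0.026 = -0.126 V

-0.126 V


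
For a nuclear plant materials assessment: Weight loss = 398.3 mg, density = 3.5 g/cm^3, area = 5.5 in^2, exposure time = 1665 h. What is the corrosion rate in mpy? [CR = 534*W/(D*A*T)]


Apply the mpy weight-loss relation: CR = 534 * W / (D * A * T)
Numerator: 534 * 398.3 = 212692.2
Denominator: 3.5 * 5.5 * 1665 = 32051.25
CR = 212692.2 / 32051.25 = 6.636 mpy

6.636 mpy


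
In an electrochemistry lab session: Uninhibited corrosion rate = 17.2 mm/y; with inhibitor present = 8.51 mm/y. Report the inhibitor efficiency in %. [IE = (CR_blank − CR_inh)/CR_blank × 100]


Apply the inhibitor-efficiency definition: IE = (CR_blank − CR_inh)/CR_blank × 100
IE = (17.2 − 8.51) / 17.2 × 100
IE = 8.69 / 17.2 × 100 = 50.5 %

50.5 %


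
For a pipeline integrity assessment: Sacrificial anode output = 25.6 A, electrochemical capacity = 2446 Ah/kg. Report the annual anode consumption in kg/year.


Annual consumption = current * hours per year / capacity
Rate = 25.6 * 8760 / 2446 = 91.7 kg/year

91.7 kg/year


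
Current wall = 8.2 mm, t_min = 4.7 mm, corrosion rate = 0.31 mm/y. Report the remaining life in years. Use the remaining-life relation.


Apply the remaining-life relation: RL = (t_current − t_min) / CR
RL = (8.2 − 4.7) / 0.31 = 3.5 / 0.31 = 11.3 years

11.3 years


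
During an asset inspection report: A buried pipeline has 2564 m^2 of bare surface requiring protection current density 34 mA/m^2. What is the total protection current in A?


I = area * current density, then convert mA → A (÷1000)
I = 2564 * 34 / 1000 = 87.18 A

87.18 A


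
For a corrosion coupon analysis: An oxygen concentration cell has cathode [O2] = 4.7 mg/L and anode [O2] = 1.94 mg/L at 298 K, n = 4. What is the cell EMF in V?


Apply the Nernst concentration-cell relation: E = (RT/nF)*ln(C_cathode/C_anode)
RT/nF = 8.314*298/(4*96485) = 0.00641958 V
ln(4.7/1.94) = 0.88487
E = 0.00641958 * 0.88487 = 0.00568 V

0.00568 V


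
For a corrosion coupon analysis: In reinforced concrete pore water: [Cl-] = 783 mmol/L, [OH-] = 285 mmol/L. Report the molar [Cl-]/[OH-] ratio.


Threshold parameter = [Cl-] / [OH-] (molar basis; both in mmol/L, so units cancel)
Ratio = 783 / 285 = 2.75

2.75


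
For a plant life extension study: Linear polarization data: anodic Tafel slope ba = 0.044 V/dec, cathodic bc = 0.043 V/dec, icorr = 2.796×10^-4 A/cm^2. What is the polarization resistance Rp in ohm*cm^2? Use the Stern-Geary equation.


Apply the Stern-Geary equation: Rp = ba*bc / (2.303*icorr*(ba+bc))
ba*bc = 0.044*0.043 = 0.001892
ba+bc = 0.087; 2.303*icorr*(ba+bc) = 2.303*2.796×10^-4*0.087 = 5.6020936×10^-5
Rp = 0.001892 / 5.6020936×10^-5 = 33.77 ohm*cm^2

33.77 ohm*cm^2


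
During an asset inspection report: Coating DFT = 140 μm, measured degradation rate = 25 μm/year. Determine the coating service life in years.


Service life = thickness / degradation rate
Life = 140 / 25 = 5.6 years

5.6 years


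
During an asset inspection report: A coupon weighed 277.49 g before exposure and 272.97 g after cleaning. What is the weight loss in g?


Weight loss = initial − final
WL = 277.49 − 272.97 = 4.52 g

4.52 g


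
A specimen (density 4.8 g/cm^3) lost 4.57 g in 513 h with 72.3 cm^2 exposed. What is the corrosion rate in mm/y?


Apply the mm/y weight-loss relation: CR = 87600 * W / (D * A * T)
Numerator: 87600 * 4.57 = 400332.0
Denominator: 4.8 * 72.3 * 513 = 178031.52
CR = 400332.0 / 178031.52 = 2.2487 mm/y

2.2487 mm/y


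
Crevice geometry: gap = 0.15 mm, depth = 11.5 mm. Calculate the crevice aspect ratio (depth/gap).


Aspect ratio = depth / gap
Ratio = 11.5 / 0.15 = 76.7

76.7


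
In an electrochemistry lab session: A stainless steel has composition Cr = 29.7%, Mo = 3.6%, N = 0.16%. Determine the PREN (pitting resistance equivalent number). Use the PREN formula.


Apply the PREN formula: PREN = Cr + 3.3*Mo + 16*N
PREN = 29.7 + 3.3*3.6 + 16*0.16
PREN = 29.7 + 11.88 + 2.56 = 44.14

44.14


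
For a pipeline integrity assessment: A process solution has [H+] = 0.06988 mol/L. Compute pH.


pH = −log10[H+]
pH = −log10(0.06988) = 1.16

1.16


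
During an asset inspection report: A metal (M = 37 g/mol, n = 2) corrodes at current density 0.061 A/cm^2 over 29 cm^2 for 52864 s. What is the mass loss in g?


Apply Faraday's law: m = i*A*t*M / (n*F)
Total charge passed Q = i*A*t = 0.061*29*52864 = 93516.416 C
m = Q*M/(n*F) = 93516.416*37/(2*96485) = 17.9308 g

17.9308 g


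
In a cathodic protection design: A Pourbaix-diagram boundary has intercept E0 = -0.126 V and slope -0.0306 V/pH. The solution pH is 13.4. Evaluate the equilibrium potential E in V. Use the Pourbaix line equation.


Apply the Pourbaix line equation: E = E0 + slope*pH
E = -0.126 + (-0.0306)*13.4 = -0.126 + (-0.41004) = -0.53604 V
Rounded to 3 decimal places: E = -0.536 V

-0.536 V


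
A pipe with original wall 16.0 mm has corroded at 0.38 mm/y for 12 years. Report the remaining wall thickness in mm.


Remaining wall = original − CR × time
t = 16.0 − 0.38*12 = 16.0 − 4.56 = 11.44 mm

11.44 mm


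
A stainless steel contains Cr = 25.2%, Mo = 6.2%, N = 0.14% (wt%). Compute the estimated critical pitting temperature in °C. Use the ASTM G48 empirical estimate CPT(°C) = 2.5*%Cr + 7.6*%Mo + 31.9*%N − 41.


Apply the ASTM G48 empirical CPT estimate: CPT(°C) = 2.5*%Cr + 7.6*%Mo + 31.9*%N − 41
2.5*25.2 = 63; 7.6*6.2 = 47.12; 31.9*0.14 = 4.466
CPT = 63 + 47.12 + 4.466 − 41 = 73.586 °C
Rounded to 0.1 °C: CPT ≈ 73.6 °C

73.6 °C


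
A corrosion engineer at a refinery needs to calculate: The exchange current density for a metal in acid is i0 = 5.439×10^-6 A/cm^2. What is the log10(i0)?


i0 = 5.439×10^-6 A/cm^2
log10(i0) = -5.264

-5.264


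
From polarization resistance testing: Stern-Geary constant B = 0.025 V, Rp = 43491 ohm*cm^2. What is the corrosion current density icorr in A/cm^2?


Apply the Stern-Geary relation: icorr = B / Rp
icorr = 0.025 / 43491 = 5.748×10^-7 A/cm^2

5.748×10^-7 A/cm^2


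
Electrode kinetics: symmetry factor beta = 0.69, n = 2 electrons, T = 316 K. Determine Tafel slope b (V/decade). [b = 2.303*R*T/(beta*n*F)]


Apply the Tafel slope relation: b = 2.303*R*T/(beta*n*F)
Numerator: 2.303 * 8.314 * 316 = 6050.5
Denominator: 0.69 * 2 * 96485 = 133149.3
b = 6050.5 / 133149.3 = 0.045 V/decade

0.045 V/decade


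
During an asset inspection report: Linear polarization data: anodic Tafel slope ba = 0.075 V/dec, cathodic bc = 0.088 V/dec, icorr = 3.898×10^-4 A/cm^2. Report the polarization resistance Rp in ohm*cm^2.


Apply the Stern-Geary equation: Rp = ba*bc / (2.303*icorr*(ba+bc))
ba*bc = 0.075*0.088 = 0.0066
ba+bc = 0.163; 2.303*icorr*(ba+bc) = 2.303*3.898×10^-4*0.163 = 1.4632663×10^-4
Rp = 0.0066 / 1.4632663×10^-4 = 45.1 ohm*cm^2

45.1 ohm*cm^2


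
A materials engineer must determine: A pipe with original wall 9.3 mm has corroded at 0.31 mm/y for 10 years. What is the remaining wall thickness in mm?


Remaining wall = original − CR × time
t = 9.3 − 0.31*10 = 9.3 − 3.1 = 6.2 mm

6.2 mm


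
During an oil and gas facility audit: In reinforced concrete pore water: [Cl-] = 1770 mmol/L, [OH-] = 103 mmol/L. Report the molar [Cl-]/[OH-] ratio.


Threshold parameter = [Cl-] / [OH-] (molar basis; both in mmol/L, so units cancel)
Ratio = 1770 / 103 = 17.18

17.18


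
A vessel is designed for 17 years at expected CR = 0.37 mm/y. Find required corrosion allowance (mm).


Corrosion allowance = CR × design life
CA = 0.37 * 17 = 6.29 mm

6.29 mm


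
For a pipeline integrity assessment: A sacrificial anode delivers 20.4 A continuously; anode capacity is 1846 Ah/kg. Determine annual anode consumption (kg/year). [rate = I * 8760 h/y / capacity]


Annual consumption = current * hours per year / capacity
Rate = 20.4 * 8760 / 1846 = 96.8 kg/year

96.8 kg/year


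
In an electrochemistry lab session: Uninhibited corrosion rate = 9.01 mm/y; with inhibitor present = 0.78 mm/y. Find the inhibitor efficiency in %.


Apply the inhibitor-efficiency definition: IE = (CR_blank − CR_inh)/CR_blank × 100
IE = (9.01 − 0.78) / 9.01 × 100
IE = 8.23 / 9.01 × 100 = 91.3 %

91.3 %


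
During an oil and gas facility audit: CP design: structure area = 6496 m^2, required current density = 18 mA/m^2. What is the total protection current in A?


I = area * current density, then convert mA → A (÷1000)
I = 6496 * 18 / 1000 = 116.93 A

116.93 A


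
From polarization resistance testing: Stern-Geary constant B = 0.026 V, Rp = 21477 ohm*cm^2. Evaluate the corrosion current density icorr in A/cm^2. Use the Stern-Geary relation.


Apply the Stern-Geary relation: icorr = B / Rp
icorr = 0.026 / 21477 = 1.211×10^-6 A/cm^2

1.211×10^-6 A/cm^2


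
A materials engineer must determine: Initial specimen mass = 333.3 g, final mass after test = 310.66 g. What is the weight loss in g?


Weight loss = initial − final
WL = 333.3 − 310.66 = 22.64 g

22.64 g


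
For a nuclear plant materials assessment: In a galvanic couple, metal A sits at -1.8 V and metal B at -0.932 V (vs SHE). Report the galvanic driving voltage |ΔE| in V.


Driving voltage is the absolute potential difference.
|ΔE| = |-1.8 − (-0.932)| = 0.868 V

0.868 V


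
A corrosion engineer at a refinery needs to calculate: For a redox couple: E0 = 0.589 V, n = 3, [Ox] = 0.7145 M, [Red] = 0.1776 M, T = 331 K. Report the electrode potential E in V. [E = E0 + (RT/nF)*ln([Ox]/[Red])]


Apply the Nernst equation: E = E0 + (RT/nF)*ln([Ox]/[Red])
Step 1: RT/nF = 8.314*331/(3*96485) = 0.00950729 V
Step 2: [Ox]/[Red] = 0.7145/0.1776 = 4.023086
Step 3: ln(4.023086) = 1.392049
Step 4: correction = 0.00950729 * 1.392049 = 0.013 V
E = 0.589 + 0.013 = 0.602 V

0.602 V


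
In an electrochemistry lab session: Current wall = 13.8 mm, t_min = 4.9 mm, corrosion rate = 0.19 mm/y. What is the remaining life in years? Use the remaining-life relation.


Apply the remaining-life relation: RL = (t_current − t_min) / CR
RL = (13.8 − 4.9) / 0.19 = 8.9 / 0.19 = 46.8 years

46.8 years


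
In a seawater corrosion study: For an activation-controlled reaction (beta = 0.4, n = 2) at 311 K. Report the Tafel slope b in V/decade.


Apply the Tafel slope relation: b = 2.303*R*T/(beta*n*F)
Numerator: 2.303 * 8.314 * 311 = 5954.76
Denominator: 0.4 * 2 * 96485 = 77188.0
b = 5954.76 / 77188.0 = 0.0771 V/decade

0.0771 V/decade


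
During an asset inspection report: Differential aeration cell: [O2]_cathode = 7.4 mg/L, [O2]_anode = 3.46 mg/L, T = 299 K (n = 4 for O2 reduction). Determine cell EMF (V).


Apply the Nernst concentration-cell relation: E = (RT/nF)*ln(C_cathode/C_anode)
RT/nF = 8.314*299/(4*96485) = 0.00644112 V
ln(7.4/3.46) = 0.76021
E = 0.00644112 * 0.76021 = 0.0049 V

0.0049 V


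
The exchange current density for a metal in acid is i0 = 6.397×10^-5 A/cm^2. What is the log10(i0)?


i0 = 6.397×10^-5 A/cm^2
log10(i0) = -4.194

-4.194


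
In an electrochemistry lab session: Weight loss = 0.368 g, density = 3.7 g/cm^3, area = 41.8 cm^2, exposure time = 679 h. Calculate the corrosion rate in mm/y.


Apply the mm/y weight-loss relation: CR = 87600 * W / (D * A * T)
Numerator: 87600 * 0.368 = 32236.8
Denominator: 3.7 * 41.8 * 679 = 105014.14
CR = 32236.8 / 105014.14 = 0.307 mm/y

0.307 mm/y


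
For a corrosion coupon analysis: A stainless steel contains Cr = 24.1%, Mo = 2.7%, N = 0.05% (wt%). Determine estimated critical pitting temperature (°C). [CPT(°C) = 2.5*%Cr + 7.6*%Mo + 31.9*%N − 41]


Apply the ASTM G48 empirical CPT estimate: CPT(°C) = 2.5*%Cr + 7.6*%Mo + 31.9*%N − 41
2.5*24.1 = 60.25; 7.6*2.7 = 20.52; 31.9*0.05 = 1.595
CPT = 60.25 + 20.52 + 1.595 − 41 = 41.365 °C
Rounded to 0.1 °C: CPT ≈ 41.4 °C

41.4 °C


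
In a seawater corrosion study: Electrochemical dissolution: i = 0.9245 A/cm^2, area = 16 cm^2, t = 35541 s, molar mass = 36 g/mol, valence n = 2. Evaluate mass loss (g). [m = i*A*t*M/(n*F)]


Apply Faraday's law: m = i*A*t*M / (n*F)
Total charge passed Q = i*A*t = 0.9245*16*35541 = 525722.472 C
m = Q*M/(n*F) = 525722.472*36/(2*96485) = 98.07747 g

98.07747 g


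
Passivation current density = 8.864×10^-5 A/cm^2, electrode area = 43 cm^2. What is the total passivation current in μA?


I = i_pass * A, then convert A → μA (×10^6)
I = 8.864×10^-5 * 43 * 10^6 = 3811.52 μA

3811.52 μA


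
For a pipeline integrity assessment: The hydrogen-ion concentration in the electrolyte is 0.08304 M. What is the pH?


pH = −log10[H+]
pH = −log10(0.08304) = 1.08

1.08


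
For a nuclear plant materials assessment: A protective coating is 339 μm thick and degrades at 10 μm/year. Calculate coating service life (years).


Service life = thickness / degradation rate
Life = 339 / 10 = 33.9 years

33.9 years


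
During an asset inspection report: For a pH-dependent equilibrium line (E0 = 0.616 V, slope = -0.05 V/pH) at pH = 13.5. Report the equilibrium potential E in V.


Apply the Pourbaix line equation: E = E0 + slope*pH
E = 0.616 + (-0.05)*13.5 = 0.616 + (-0.675) = -0.059 V
Rounded to 3 decimal places: E = -0.059 V

-0.059 V


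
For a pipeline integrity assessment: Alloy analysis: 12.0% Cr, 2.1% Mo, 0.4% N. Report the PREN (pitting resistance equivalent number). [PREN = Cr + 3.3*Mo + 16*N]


Apply the PREN formula: PREN = Cr + 3.3*Mo + 16*N
PREN = 12.0 + 3.3*2.1 + 16*0.4
PREN = 12.0 + 6.93 + 6.4 = 25.33

25.33


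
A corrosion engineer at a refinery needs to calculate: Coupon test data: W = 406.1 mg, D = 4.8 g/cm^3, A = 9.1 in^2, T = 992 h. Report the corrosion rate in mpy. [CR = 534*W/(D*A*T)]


Apply the mpy weight-loss relation: CR = 534 * W / (D * A * T)
Numerator: 534 * 406.1 = 216857.4
Denominator: 4.8 * 9.1 * 992 = 43330.56
CR = 216857.4 / 43330.56 = 5.00472 mpy

5.00472 mpy


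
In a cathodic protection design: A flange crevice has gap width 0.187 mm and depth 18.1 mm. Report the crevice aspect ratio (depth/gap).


Aspect ratio = depth / gap
Ratio = 18.1 / 0.187 = 96.8

96.8


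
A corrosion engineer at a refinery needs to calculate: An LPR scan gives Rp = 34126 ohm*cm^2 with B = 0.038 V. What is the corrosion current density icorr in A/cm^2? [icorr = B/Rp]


Apply the Stern-Geary relation: icorr = B / Rp
icorr = 0.038 / 34126 = 1.114×10^-6 A/cm^2

1.114×10^-6 A/cm^2


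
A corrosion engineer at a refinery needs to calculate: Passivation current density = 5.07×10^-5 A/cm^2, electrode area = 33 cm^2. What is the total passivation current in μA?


I = i_pass * A, then convert A → μA (×10^6)
I = 5.07×10^-5 * 33 * 10^6 = 1673.1 μA

1673.1 μA


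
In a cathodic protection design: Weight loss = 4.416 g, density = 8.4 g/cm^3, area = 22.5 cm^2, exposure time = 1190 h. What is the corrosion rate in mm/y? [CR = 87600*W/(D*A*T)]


Apply the mm/y weight-loss relation: CR = 87600 * W / (D * A * T)
Numerator: 87600 * 4.416 = 386841.6
Denominator: 8.4 * 22.5 * 1190 = 224910.0
CR = 386841.6 / 224910.0 = 1.72 mm/y

1.72 mm/y


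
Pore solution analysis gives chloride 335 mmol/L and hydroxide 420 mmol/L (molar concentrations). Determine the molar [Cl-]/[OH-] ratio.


Threshold parameter = [Cl-] / [OH-] (molar basis; both in mmol/L, so units cancel)
Ratio = 335 / 420 = 0.8

0.8


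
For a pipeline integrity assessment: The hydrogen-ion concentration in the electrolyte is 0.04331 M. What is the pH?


pH = −log10[H+]
pH = −log10(0.04331) = 1.36

1.36


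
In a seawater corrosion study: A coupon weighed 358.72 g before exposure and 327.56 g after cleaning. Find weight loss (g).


Weight loss = initial − final
WL = 358.72 − 327.56 = 31.16 g

31.16 g


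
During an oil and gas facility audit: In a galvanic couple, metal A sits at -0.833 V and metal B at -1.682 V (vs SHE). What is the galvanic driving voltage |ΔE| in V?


Driving voltage is the absolute potential difference.
|ΔE| = |-0.833 − (-1.682)| = 0.849 V

0.849 V


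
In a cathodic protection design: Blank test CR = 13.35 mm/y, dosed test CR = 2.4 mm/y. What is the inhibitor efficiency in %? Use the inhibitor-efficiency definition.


Apply the inhibitor-efficiency definition: IE = (CR_blank − CR_inh)/CR_blank × 100
IE = (13.35 − 2.4) / 13.35 × 100
IE = 10.95 / 13.35 × 100 = 82.0 %

82.0 %


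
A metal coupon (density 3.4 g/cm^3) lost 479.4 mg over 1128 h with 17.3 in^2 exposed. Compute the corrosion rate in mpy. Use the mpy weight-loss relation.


Apply the mpy weight-loss relation: CR = 534 * W / (D * A * T)
Numerator: 534 * 479.4 = 255999.6
Denominator: 3.4 * 17.3 * 1128 = 66348.96
CR = 255999.6 / 66348.96 = 3.85838 mpy

3.85838 mpy


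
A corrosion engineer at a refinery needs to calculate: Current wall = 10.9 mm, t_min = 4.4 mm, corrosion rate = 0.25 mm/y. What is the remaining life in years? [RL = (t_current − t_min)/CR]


Apply the remaining-life relation: RL = (t_current − t_min) / CR
RL = (10.9 − 4.4) / 0.25 = 6.5 / 0.25 = 26.0 years

26.0 years


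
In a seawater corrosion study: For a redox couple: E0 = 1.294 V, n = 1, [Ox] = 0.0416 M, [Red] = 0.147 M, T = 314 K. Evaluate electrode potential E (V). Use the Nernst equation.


Apply the Nernst equation: E = E0 + (RT/nF)*ln([Ox]/[Red])
Step 1: RT/nF = 8.314*314/(1*96485) = 0.02705701 V
Step 2: [Ox]/[Red] = 0.0416/0.147 = 0.282993
Step 3: ln(0.282993) = -1.262333
Step 4: correction = 0.02705701 * -1.262333 = -0.0342 V
E = 1.294 + -0.0342 = 1.2598 V

1.2598 V


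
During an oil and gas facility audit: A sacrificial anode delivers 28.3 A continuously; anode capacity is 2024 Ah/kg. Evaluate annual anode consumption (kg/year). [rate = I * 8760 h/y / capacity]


Annual consumption = current * hours per year / capacity
Rate = 28.3 * 8760 / 2024 = 122.5 kg/year

122.5 kg/year
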